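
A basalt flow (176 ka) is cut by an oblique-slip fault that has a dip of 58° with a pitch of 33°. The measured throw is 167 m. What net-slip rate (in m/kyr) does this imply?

dip-slip = throw / sin(dip) = 167 / sin(58°) = 196.9 m
net slip = dip-slip / sin(rake) = 196.9 / sin(33°) = 361.6 m
rate = 361.6 m / 176 ka = 0.00205 m/yr = 2.05 m/kyr

2.05 m/kyr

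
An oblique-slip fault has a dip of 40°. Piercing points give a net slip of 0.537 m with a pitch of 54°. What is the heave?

0.333 m

dip-slip = net slip × sin(rake) = 0.537 m × sin(54°) = 0.4344 m
heave = dip-slip × cos(dip) = 0.4344 × cos(40°) = 0.333 m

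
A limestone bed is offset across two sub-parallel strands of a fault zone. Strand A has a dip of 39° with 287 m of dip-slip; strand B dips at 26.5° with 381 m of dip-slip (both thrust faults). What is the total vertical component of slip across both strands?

351 m

throw_A = 287 × sin(39°) = 180.6 m
throw_B = 381 × sin(26.5°) = 170 m
total = 180.6 + 170 = 351 m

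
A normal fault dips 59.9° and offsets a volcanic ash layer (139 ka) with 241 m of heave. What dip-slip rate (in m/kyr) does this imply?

3.46 m/kyr

dip-slip = heave / cos(dip) = 241 m / cos(59.9°) = 480.5 m
rate = 480.5 m / 139 ka = 0.00346 m/yr = 3.46 m/kyr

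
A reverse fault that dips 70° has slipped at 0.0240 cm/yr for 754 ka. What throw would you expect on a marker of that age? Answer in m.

170 m

dip-slip = rate × time = 0.0240 cm/yr × 754 ka = 181 m
throw = dip-slip × sin(dip) = 181 × sin(70°) = 170 m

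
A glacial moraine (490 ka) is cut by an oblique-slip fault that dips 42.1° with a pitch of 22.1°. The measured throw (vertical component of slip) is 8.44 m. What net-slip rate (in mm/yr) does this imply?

dip-slip = throw / sin(dip) = 8.44 / sin(42.1°) = 12.59 m
net slip = dip-slip / sin(rake) = 12.59 / sin(22.1°) = 33.46 m
rate = 33.46 m / 490 ka = 0.0000683 m/yr = 0.0683 mm/yr

0.0683 mm/yr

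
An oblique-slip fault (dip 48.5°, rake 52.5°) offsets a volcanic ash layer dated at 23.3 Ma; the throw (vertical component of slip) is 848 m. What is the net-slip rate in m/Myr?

dip-slip = throw / sin(dip) = 848 / sin(48.5°) = 1132 m
net slip = dip-slip / sin(rake) = 1132 / sin(52.5°) = 1427 m
rate = 1427 m / 23.3 Ma = 0.0000613 m/yr = 61.3 m/Myr

61.3 m/Myr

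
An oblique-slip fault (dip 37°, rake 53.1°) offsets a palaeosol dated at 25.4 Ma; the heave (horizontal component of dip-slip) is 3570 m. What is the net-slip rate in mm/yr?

0.220 mm/yr

dip-slip = heave / cos(dip) = 3570 / cos(37°) = 4470 m
net slip = dip-slip / sin(rake) = 4470 / sin(53.1°) = 5590 m
rate = 5590 m / 25.4 Ma = 0.000220 m/yr = 0.220 mm/yr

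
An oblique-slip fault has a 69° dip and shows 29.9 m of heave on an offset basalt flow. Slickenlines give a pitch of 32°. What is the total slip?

dip-slip = heave / cos(dip) = 29.9 / cos(69°) = 83.43 m
net slip = dip-slip / sin(rake) = 83.43 / sin(32°) = 157 m

157 m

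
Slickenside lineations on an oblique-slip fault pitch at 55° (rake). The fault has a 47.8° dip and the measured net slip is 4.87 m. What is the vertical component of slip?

dip-slip = net slip × sin(rake) = 4.87 m × sin(55°) = 3.989 m
throw = dip-slip × sin(dip) = 3.989 × sin(47.8°) = 2.96 m

2.96 m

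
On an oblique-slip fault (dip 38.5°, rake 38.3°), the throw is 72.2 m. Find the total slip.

dip-slip = throw / sin(dip) = 72.2 / sin(38.5°) = 116 m
net slip = dip-slip / sin(rake) = 116 / sin(38.3°) = 187 m

187 m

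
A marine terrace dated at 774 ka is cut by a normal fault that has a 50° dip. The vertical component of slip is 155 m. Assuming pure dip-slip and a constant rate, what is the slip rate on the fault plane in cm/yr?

0.0261 cm/yr

dip-slip = throw / sin(dip) = 155 m / sin(50°) = 202.3 m
rate = 202.3 m / 774 ka = 0.000261 m/yr = 0.0261 cm/yr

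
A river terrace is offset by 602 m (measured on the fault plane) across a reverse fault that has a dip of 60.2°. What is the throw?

522 m

throw = dip-slip × sin(dip) = 602 m × sin(60.2°) = 522 m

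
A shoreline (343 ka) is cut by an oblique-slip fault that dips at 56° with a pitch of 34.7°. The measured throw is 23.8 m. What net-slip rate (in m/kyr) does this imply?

dip-slip = throw / sin(dip) = 23.8 / sin(56°) = 28.71 m
net slip = dip-slip / sin(rake) = 28.71 / sin(34.7°) = 50.43 m
rate = 50.43 m / 343 ka = 0.000147 m/yr = 0.147 m/kyr

0.147 m/kyr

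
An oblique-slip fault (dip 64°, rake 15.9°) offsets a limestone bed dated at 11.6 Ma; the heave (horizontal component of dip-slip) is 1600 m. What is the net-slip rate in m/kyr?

1.15 m/kyr

dip-slip = heave / cos(dip) = 1600 / cos(64°) = 3650 m
net slip = dip-slip / sin(rake) = 3650 / sin(15.9°) = 13320 m
rate = 13320 m / 11.6 Ma = 0.00115 m/yr = 1.15 m/kyr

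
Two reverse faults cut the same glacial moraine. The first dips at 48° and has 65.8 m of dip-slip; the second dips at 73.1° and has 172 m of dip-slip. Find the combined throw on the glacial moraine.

213 m

throw_A = 65.8 × sin(48°) = 48.90 m
throw_B = 172 × sin(73.1°) = 164.6 m
total = 48.90 + 164.6 = 213 m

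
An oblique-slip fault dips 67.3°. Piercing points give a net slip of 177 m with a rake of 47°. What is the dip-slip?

dip-slip = net slip × sin(rake) = 177 m × sin(47°) = 129 m

129 m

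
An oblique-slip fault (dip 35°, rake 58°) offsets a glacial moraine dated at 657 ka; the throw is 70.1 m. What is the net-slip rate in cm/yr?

0.0219 cm/yr

dip-slip = throw / sin(dip) = 70.1 / sin(35°) = 122.2 m
net slip = dip-slip / sin(rake) = 122.2 / sin(58°) = 144.1 m
rate = 144.1 m / 657 ka = 0.000219 m/yr = 0.0219 cm/yr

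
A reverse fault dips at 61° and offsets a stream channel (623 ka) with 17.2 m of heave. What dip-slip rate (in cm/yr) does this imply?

dip-slip = heave / cos(dip) = 17.2 m / cos(61°) = 35.48 m
rate = 35.48 m / 623 ka = 0.0000569 m/yr = 0.00569 cm/yr

0.00569 cm/yr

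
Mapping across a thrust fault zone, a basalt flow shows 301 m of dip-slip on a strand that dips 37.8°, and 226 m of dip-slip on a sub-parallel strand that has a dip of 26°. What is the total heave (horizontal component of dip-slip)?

441 m

heave_A = 301 × cos(37.8°) = 237.8 m
heave_B = 226 × cos(26°) = 203.1 m
total = 237.8 + 203.1 = 441 m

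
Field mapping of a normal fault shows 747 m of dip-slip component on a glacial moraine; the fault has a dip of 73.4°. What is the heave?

213 m

heave = dip-slip × cos(dip) = 747 m × cos(73.4°) = 213 m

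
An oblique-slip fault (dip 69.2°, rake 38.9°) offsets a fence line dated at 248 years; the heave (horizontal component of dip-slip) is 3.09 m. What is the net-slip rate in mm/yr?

dip-slip = heave / cos(dip) = 3.09 / cos(69.2°) = 8.702 m
net slip = dip-slip / sin(rake) = 8.702 / sin(38.9°) = 13.86 m
rate = 13.86 m / 248 years = 0.0559 m/yr = 55.9 mm/yr

55.9 mm/yr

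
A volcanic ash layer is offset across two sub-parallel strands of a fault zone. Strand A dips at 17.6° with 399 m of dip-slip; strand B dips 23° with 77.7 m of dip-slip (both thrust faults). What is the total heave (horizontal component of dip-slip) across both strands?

452 m

heave_A = 399 × cos(17.6°) = 380.3 m
heave_B = 77.7 × cos(23°) = 71.52 m
total = 380.3 + 71.52 = 452 m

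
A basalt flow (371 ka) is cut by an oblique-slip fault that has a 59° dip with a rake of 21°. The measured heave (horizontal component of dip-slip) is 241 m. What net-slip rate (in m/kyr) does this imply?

dip-slip = heave / cos(dip) = 241 / cos(59°) = 467.9 m
net slip = dip-slip / sin(rake) = 467.9 / sin(21°) = 1306 m
rate = 1306 m / 371 ka = 0.00352 m/yr = 3.52 m/kyr

3.52 m/kyr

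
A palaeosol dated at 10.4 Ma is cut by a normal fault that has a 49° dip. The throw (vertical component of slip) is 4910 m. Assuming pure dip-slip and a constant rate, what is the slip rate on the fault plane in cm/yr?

0.0626 cm/yr

dip-slip = throw / sin(dip) = 4910 m / sin(49°) = 6506 m
rate = 6506 m / 10.4 Ma = 0.000626 m/yr = 0.0626 cm/yr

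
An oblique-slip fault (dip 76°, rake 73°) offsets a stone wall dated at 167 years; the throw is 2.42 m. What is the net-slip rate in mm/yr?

dip-slip = throw / sin(dip) = 2.42 / sin(76°) = 2.494 m
net slip = dip-slip / sin(rake) = 2.494 / sin(73°) = 2.608 m
rate = 2.608 m / 167 years = 0.0156 m/yr = 15.6 mm/yr

15.6 mm/yr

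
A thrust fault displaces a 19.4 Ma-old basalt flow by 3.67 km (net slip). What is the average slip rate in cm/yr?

0.0189 cm/yr

rate = 3.67 km / 19.4 Ma = 0.000189 m/yr = 0.0189 cm/yr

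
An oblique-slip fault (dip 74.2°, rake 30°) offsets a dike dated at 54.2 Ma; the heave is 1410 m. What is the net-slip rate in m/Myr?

191 m/Myr

dip-slip = heave / cos(dip) = 1410 / cos(74.2°) = 5178 m
net slip = dip-slip / sin(rake) = 5178 / sin(30°) = 10360 m
rate = 10360 m / 54.2 Ma = 0.000191 m/yr = 191 m/Myr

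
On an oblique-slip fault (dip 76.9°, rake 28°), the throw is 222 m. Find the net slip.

486 m

dip-slip = throw / sin(dip) = 222 / sin(76.9°) = 227.9 m
net slip = dip-slip / sin(rake) = 227.9 / sin(28°) = 486 m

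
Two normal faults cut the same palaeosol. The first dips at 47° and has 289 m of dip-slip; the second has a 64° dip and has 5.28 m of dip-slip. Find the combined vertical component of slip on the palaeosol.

216 m

throw_A = 289 × sin(47°) = 211.4 m
throw_B = 5.28 × sin(64°) = 4.746 m
total = 211.4 + 4.746 = 216 m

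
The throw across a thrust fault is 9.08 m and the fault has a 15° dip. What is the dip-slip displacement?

dip-slip = throw / sin(dip) = 9.08 / sin(15°) = 35.1 m

35.1 m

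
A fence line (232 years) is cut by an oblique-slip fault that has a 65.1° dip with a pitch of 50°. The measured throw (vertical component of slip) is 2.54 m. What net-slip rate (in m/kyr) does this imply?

dip-slip = throw / sin(dip) = 2.54 / sin(65.1°) = 2.800 m
net slip = dip-slip / sin(rake) = 2.800 / sin(50°) = 3.656 m
rate = 3.656 m / 232 years = 0.0158 m/yr = 15.8 m/kyr

15.8 m/kyr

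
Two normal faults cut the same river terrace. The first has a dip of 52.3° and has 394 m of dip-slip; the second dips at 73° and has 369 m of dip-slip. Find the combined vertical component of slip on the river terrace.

throw_A = 394 × sin(52.3°) = 311.7 m
throw_B = 369 × sin(73°) = 352.9 m
total = 311.7 + 352.9 = 665 m

665 m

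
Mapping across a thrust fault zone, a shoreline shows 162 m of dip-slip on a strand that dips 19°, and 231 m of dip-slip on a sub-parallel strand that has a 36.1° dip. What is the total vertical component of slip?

throw_A = 162 × sin(19°) = 52.74 m
throw_B = 231 × sin(36.1°) = 136.1 m
total = 52.74 + 136.1 = 189 m

189 m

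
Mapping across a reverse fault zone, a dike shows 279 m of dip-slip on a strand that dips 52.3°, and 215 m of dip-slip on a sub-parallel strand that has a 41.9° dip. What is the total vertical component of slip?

364 m

throw_A = 279 × sin(52.3°) = 220.8 m
throw_B = 215 × sin(41.9°) = 143.6 m
total = 220.8 + 143.6 = 364 m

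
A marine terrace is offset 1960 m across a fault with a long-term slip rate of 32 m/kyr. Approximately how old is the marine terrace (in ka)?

age = offset / rate = 1960 m / (32 m/kyr) = 61200 yr = 61.2 ka

61.2 ka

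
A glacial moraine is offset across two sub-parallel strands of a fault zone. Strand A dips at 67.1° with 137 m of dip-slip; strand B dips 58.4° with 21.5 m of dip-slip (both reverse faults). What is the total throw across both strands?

throw_A = 137 × sin(67.1°) = 126.2 m
throw_B = 21.5 × sin(58.4°) = 18.31 m
total = 126.2 + 18.31 = 145 m

145 m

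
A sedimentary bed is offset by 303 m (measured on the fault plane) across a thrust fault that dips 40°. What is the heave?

232 m

heave = dip-slip × cos(dip) = 303 m × cos(40°) = 232 m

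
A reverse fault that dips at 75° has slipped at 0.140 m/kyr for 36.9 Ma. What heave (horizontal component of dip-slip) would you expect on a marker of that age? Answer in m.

1340 m

dip-slip = rate × time = 0.140 m/kyr × 36.9 Ma = 5166 m
heave = dip-slip × cos(dip) = 5166 × cos(75°) = 1340 m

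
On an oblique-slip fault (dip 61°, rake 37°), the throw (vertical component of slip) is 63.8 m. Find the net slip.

dip-slip = throw / sin(dip) = 63.8 / sin(61°) = 72.95 m
net slip = dip-slip / sin(rake) = 72.95 / sin(37°) = 121 m

121 m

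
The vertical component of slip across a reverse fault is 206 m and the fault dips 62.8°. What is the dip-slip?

dip-slip = throw / sin(dip) = 206 / sin(62.8°) = 232 m

232 m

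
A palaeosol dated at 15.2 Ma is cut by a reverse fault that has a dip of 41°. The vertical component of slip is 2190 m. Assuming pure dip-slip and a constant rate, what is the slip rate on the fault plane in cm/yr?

0.0220 cm/yr

dip-slip = throw / sin(dip) = 2190 m / sin(41°) = 3338 m
rate = 3338 m / 15.2 Ma = 0.000220 m/yr = 0.0220 cm/yr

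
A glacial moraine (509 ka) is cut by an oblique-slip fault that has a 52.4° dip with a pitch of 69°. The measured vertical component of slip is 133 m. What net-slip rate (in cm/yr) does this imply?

dip-slip = throw / sin(dip) = 133 / sin(52.4°) = 167.9 m
net slip = dip-slip / sin(rake) = 167.9 / sin(69°) = 179.8 m
rate = 179.8 m / 509 ka = 0.000353 m/yr = 0.0353 cm/yr

0.0353 cm/yr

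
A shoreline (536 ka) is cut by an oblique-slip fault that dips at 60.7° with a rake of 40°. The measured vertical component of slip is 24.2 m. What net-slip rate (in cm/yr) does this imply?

0.00805 cm/yr

dip-slip = throw / sin(dip) = 24.2 / sin(60.7°) = 27.75 m
net slip = dip-slip / sin(rake) = 27.75 / sin(40°) = 43.17 m
rate = 43.17 m / 536 ka = 0.0000805 m/yr = 0.00805 cm/yr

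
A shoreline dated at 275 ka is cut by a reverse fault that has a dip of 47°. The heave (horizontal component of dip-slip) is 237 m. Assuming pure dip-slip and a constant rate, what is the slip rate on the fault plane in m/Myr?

1260 m/Myr

dip-slip = heave / cos(dip) = 237 m / cos(47°) = 347.5 m
rate = 347.5 m / 275 ka = 0.00126 m/yr = 1260 m/Myr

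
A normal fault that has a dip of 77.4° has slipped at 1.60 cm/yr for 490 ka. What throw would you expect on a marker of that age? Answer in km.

7.65 km

dip-slip = rate × time = 1.60 cm/yr × 490 ka = 7840 m
throw = dip-slip × sin(dip) = 7840 × sin(77.4°) = 7650 m = 7.65 km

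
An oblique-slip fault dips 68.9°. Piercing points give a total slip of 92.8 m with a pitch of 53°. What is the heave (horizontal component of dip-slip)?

dip-slip = net slip × sin(rake) = 92.8 m × sin(53°) = 74.11 m
heave = dip-slip × cos(dip) = 74.11 × cos(68.9°) = 26.7 m

26.7 m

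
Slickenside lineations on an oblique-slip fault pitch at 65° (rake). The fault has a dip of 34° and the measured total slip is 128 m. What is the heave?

dip-slip = net slip × sin(rake) = 128 m × sin(65°) = 116 m
heave = dip-slip × cos(dip) = 116 × cos(34°) = 96.2 m

96.2 m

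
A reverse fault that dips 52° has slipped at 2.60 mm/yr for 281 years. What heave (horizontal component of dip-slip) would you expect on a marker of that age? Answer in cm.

dip-slip = rate × time = 2.60 mm/yr × 281 years = 0.7306 m
heave = dip-slip × cos(dip) = 0.7306 × cos(52°) = 0.450 m = 45 cm

45 cm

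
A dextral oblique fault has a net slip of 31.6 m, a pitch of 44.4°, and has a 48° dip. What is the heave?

dip-slip = net slip × sin(rake) = 31.6 m × sin(44.4°) = 22.11 m
heave = dip-slip × cos(dip) = 22.11 × cos(48°) = 14.8 m

14.8 m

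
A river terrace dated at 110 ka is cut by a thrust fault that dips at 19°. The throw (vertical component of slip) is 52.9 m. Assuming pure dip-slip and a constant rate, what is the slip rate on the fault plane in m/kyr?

dip-slip = throw / sin(dip) = 52.9 m / sin(19°) = 162.5 m
rate = 162.5 m / 110 ka = 0.00148 m/yr = 1.48 m/kyr

1.48 m/kyr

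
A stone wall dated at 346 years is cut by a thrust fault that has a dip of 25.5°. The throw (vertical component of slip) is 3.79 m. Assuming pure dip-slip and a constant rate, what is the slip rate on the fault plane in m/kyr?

dip-slip = throw / sin(dip) = 3.79 m / sin(25.5°) = 8.803 m
rate = 8.803 m / 346 years = 0.0254 m/yr = 25.4 m/kyr

25.4 m/kyr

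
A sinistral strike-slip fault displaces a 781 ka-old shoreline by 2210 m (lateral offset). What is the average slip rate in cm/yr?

rate = 2210 m / 781 ka = 0.00283 m/yr = 0.283 cm/yr

0.283 cm/yr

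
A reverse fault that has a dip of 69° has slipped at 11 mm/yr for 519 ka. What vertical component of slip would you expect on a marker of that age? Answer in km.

dip-slip = rate × time = 11 mm/yr × 519 ka = 5709 m
throw = dip-slip × sin(dip) = 5709 × sin(69°) = 5330 m = 5.33 km

5.33 km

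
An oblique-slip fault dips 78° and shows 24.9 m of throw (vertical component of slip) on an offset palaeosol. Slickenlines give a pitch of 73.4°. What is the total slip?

26.6 m

dip-slip = throw / sin(dip) = 24.9 / sin(78°) = 25.46 m
net slip = dip-slip / sin(rake) = 25.46 / sin(73.4°) = 26.6 m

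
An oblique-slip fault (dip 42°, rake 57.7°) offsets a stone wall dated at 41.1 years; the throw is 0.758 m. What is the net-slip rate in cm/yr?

3.26 cm/yr

dip-slip = throw / sin(dip) = 0.758 / sin(42°) = 1.133 m
net slip = dip-slip / sin(rake) = 1.133 / sin(57.7°) = 1.340 m
rate = 1.340 m / 41.1 years = 0.0326 m/yr = 3.26 cm/yr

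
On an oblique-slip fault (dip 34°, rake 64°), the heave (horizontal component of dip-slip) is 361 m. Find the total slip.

dip-slip = heave / cos(dip) = 361 / cos(34°) = 435.4 m
net slip = dip-slip / sin(rake) = 435.4 / sin(64°) = 484 m

484 m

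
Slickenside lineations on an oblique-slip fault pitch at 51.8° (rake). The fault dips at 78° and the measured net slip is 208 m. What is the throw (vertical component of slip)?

160 m

dip-slip = net slip × sin(rake) = 208 m × sin(51.8°) = 163.5 m
throw = dip-slip × sin(dip) = 163.5 × sin(78°) = 160 m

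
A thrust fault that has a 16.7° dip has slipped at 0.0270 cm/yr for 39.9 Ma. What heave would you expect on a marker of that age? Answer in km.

10.3 km

dip-slip = rate × time = 0.0270 cm/yr × 39.9 Ma = 10770 m
heave = dip-slip × cos(dip) = 10770 × cos(16.7°) = 10300 m = 10.3 km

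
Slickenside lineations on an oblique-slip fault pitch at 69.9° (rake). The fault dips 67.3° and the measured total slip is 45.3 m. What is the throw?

dip-slip = net slip × sin(rake) = 45.3 m × sin(69.9°) = 42.54 m
throw = dip-slip × sin(dip) = 42.54 × sin(67.3°) = 39.2 m

39.2 m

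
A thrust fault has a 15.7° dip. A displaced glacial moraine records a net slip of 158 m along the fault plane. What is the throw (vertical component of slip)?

42.8 m

throw = dip-slip × sin(dip) = 158 m × sin(15.7°) = 42.8 m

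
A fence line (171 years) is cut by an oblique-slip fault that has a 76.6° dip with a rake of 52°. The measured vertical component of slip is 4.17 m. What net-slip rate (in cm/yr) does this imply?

dip-slip = throw / sin(dip) = 4.17 / sin(76.6°) = 4.287 m
net slip = dip-slip / sin(rake) = 4.287 / sin(52°) = 5.440 m
rate = 5.440 m / 171 years = 0.0318 m/yr = 3.18 cm/yr

3.18 cm/yr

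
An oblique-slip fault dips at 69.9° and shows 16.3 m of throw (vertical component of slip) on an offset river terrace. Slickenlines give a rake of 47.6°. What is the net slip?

23.5 m

dip-slip = throw / sin(dip) = 16.3 / sin(69.9°) = 17.36 m
net slip = dip-slip / sin(rake) = 17.36 / sin(47.6°) = 23.5 m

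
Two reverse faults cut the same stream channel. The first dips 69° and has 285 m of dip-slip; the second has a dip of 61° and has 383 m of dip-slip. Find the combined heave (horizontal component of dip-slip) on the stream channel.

288 m

heave_A = 285 × cos(69°) = 102.1 m
heave_B = 383 × cos(61°) = 185.7 m
total = 102.1 + 185.7 = 288 m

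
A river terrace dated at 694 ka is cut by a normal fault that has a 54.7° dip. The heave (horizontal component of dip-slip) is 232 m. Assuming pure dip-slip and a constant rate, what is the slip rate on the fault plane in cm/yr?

dip-slip = heave / cos(dip) = 232 m / cos(54.7°) = 401.5 m
rate = 401.5 m / 694 ka = 0.000579 m/yr = 0.0579 cm/yr

0.0579 cm/yr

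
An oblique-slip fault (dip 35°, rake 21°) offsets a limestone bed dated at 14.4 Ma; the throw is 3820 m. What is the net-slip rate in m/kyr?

dip-slip = throw / sin(dip) = 3820 / sin(35°) = 6660 m
net slip = dip-slip / sin(rake) = 6660 / sin(21°) = 18580 m
rate = 18580 m / 14.4 Ma = 0.00129 m/yr = 1.29 m/kyr

1.29 m/kyr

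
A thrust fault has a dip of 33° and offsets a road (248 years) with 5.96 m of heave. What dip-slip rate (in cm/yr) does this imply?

2.87 cm/yr

dip-slip = heave / cos(dip) = 5.96 m / cos(33°) = 7.106 m
rate = 7.106 m / 248 years = 0.0287 m/yr = 2.87 cm/yr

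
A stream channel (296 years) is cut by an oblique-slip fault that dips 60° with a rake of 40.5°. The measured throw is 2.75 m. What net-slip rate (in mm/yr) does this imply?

dip-slip = throw / sin(dip) = 2.75 / sin(60°) = 3.175 m
net slip = dip-slip / sin(rake) = 3.175 / sin(40.5°) = 4.889 m
rate = 4.889 m / 296 years = 0.0165 m/yr = 16.5 mm/yr

16.5 mm/yr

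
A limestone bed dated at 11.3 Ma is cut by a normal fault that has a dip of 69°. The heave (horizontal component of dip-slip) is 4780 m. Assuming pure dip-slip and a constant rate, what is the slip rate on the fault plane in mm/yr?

dip-slip = heave / cos(dip) = 4780 m / cos(69°) = 13340 m
rate = 13340 m / 11.3 Ma = 0.00118 m/yr = 1.18 mm/yr

1.18 mm/yr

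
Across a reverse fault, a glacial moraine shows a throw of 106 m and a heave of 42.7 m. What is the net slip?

114 m

net slip = √(throw² + heave²) = √(106² + 42.7²) = 114 m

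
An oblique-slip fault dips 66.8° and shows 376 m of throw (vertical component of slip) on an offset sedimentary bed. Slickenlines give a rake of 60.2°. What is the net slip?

471 m

dip-slip = throw / sin(dip) = 376 / sin(66.8°) = 409.1 m
net slip = dip-slip / sin(rake) = 409.1 / sin(60.2°) = 471 m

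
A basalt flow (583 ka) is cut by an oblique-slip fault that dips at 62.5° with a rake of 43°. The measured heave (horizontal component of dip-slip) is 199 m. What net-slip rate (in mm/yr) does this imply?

1.08 mm/yr

dip-slip = heave / cos(dip) = 199 / cos(62.5°) = 431 m
net slip = dip-slip / sin(rake) = 431 / sin(43°) = 631.9 m
rate = 631.9 m / 583 ka = 0.00108 m/yr = 1.08 mm/yr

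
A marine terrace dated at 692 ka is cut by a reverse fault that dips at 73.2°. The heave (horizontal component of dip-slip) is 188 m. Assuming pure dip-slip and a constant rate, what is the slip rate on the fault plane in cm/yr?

dip-slip = heave / cos(dip) = 188 m / cos(73.2°) = 650.4 m
rate = 650.4 m / 692 ka = 0.000940 m/yr = 0.0940 cm/yr

0.0940 cm/yr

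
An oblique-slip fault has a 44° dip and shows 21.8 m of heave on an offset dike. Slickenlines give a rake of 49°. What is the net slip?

dip-slip = heave / cos(dip) = 21.8 / cos(44°) = 30.31 m
net slip = dip-slip / sin(rake) = 30.31 / sin(49°) = 40.2 m

40.2 m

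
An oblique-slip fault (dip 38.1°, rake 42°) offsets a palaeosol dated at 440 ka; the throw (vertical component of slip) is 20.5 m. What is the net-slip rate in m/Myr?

dip-slip = throw / sin(dip) = 20.5 / sin(38.1°) = 33.22 m
net slip = dip-slip / sin(rake) = 33.22 / sin(42°) = 49.65 m
rate = 49.65 m / 440 ka = 0.000113 m/yr = 113 m/Myr

113 m/Myr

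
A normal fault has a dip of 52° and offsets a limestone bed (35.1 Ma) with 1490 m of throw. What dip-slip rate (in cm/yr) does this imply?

dip-slip = throw / sin(dip) = 1490 m / sin(52°) = 1891 m
rate = 1891 m / 35.1 Ma = 0.0000539 m/yr = 0.00539 cm/yr

0.00539 cm/yr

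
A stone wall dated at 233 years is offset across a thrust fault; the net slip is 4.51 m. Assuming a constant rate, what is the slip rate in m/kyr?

rate = 4.51 m / 233 years = 0.0194 m/yr = 19.4 m/kyr

19.4 m/kyr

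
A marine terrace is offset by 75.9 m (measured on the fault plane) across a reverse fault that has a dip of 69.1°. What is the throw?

70.9 m

throw = dip-slip × sin(dip) = 75.9 m × sin(69.1°) = 70.9 m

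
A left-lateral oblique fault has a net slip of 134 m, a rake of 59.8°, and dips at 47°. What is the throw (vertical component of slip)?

dip-slip = net slip × sin(rake) = 134 m × sin(59.8°) = 115.8 m
throw = dip-slip × sin(dip) = 115.8 × sin(47°) = 84.7 m

84.7 m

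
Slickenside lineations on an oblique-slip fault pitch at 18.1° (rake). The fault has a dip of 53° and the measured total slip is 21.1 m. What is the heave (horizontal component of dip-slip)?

3.95 m

dip-slip = net slip × sin(rake) = 21.1 m × sin(18.1°) = 6.555 m
heave = dip-slip × cos(dip) = 6.555 × cos(53°) = 3.95 m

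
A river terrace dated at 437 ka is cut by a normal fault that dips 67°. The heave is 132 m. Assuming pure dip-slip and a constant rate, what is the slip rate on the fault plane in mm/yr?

dip-slip = heave / cos(dip) = 132 m / cos(67°) = 337.8 m
rate = 337.8 m / 437 ka = 0.000773 m/yr = 0.773 mm/yr

0.773 mm/yr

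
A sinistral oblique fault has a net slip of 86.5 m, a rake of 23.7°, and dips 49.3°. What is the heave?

22.7 m

dip-slip = net slip × sin(rake) = 86.5 m × sin(23.7°) = 34.77 m
heave = dip-slip × cos(dip) = 34.77 × cos(49.3°) = 22.7 m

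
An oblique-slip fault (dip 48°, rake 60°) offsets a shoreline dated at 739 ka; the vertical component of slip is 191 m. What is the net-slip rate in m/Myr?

402 m/Myr

dip-slip = throw / sin(dip) = 191 / sin(48°) = 257 m
net slip = dip-slip / sin(rake) = 257 / sin(60°) = 296.8 m
rate = 296.8 m / 739 ka = 0.000402 m/yr = 402 m/Myr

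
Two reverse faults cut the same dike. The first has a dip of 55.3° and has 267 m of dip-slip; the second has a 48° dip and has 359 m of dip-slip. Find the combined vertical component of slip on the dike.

486 m

throw_A = 267 × sin(55.3°) = 219.5 m
throw_B = 359 × sin(48°) = 266.8 m
total = 219.5 + 266.8 = 486 m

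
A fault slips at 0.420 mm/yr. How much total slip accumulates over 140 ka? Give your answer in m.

slip = rate × time = 0.420 mm/yr × 140 ka = 58.8 m

58.8 m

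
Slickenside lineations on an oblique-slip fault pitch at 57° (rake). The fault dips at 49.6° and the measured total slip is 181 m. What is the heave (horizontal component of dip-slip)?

dip-slip = net slip × sin(rake) = 181 m × sin(57°) = 151.8 m
heave = dip-slip × cos(dip) = 151.8 × cos(49.6°) = 98.4 m

98.4 m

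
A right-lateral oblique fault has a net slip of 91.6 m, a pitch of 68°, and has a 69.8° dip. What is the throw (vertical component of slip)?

dip-slip = net slip × sin(rake) = 91.6 m × sin(68°) = 84.93 m
throw = dip-slip × sin(dip) = 84.93 × sin(69.8°) = 79.7 m

79.7 m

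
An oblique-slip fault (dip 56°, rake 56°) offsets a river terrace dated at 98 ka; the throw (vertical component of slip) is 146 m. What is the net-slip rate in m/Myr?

2170 m/Myr

dip-slip = throw / sin(dip) = 146 / sin(56°) = 176.1 m
net slip = dip-slip / sin(rake) = 176.1 / sin(56°) = 212.4 m
rate = 212.4 m / 98 ka = 0.00217 m/yr = 2170 m/Myr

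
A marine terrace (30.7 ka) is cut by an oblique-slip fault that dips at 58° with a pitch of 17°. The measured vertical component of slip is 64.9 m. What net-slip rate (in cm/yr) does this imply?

dip-slip = throw / sin(dip) = 64.9 / sin(58°) = 76.53 m
net slip = dip-slip / sin(rake) = 76.53 / sin(17°) = 261.8 m
rate = 261.8 m / 30.7 ka = 0.00853 m/yr = 0.853 cm/yr

0.853 cm/yr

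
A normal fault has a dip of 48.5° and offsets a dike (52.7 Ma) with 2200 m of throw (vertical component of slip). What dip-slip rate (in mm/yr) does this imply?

0.0557 mm/yr

dip-slip = throw / sin(dip) = 2200 m / sin(48.5°) = 2937 m
rate = 2937 m / 52.7 Ma = 0.0000557 m/yr = 0.0557 mm/yr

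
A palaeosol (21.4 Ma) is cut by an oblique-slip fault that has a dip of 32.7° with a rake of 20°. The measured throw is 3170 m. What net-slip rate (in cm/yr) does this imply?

dip-slip = throw / sin(dip) = 3170 / sin(32.7°) = 5868 m
net slip = dip-slip / sin(rake) = 5868 / sin(20°) = 17160 m
rate = 17160 m / 21.4 Ma = 0.000802 m/yr = 0.0802 cm/yr

0.0802 cm/yr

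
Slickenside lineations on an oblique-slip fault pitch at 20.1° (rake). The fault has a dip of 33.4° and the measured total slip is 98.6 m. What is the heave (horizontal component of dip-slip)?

28.3 m

dip-slip = net slip × sin(rake) = 98.6 m × sin(20.1°) = 33.88 m
heave = dip-slip × cos(dip) = 33.88 × cos(33.4°) = 28.3 m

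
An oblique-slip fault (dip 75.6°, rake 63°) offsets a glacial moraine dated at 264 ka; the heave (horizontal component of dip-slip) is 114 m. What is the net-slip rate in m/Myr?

dip-slip = heave / cos(dip) = 114 / cos(75.6°) = 458.4 m
net slip = dip-slip / sin(rake) = 458.4 / sin(63°) = 514.5 m
rate = 514.5 m / 264 ka = 0.00195 m/yr = 1950 m/Myr

1950 m/Myr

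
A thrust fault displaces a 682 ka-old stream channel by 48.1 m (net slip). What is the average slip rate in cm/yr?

rate = 48.1 m / 682 ka = 0.0000705 m/yr = 0.00705 cm/yr

0.00705 cm/yr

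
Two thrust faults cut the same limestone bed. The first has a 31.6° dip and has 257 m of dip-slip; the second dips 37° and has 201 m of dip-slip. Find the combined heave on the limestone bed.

heave_A = 257 × cos(31.6°) = 218.9 m
heave_B = 201 × cos(37°) = 160.5 m
total = 218.9 + 160.5 = 379 m

379 m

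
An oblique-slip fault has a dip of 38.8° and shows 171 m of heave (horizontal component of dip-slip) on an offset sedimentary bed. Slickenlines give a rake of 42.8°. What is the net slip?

dip-slip = heave / cos(dip) = 171 / cos(38.8°) = 219.4 m
net slip = dip-slip / sin(rake) = 219.4 / sin(42.8°) = 323 m

323 m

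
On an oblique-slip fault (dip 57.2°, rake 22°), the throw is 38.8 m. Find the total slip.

123 m

dip-slip = throw / sin(dip) = 38.8 / sin(57.2°) = 46.16 m
net slip = dip-slip / sin(rake) = 46.16 / sin(22°) = 123 m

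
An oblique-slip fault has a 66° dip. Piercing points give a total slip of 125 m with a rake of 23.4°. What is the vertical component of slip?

45.4 m

dip-slip = net slip × sin(rake) = 125 m × sin(23.4°) = 49.64 m
throw = dip-slip × sin(dip) = 49.64 × sin(66°) = 45.4 m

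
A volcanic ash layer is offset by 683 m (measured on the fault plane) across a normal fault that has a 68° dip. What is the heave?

heave = dip-slip × cos(dip) = 683 m × cos(68°) = 256 m

256 m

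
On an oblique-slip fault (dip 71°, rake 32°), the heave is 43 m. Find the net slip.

249 m

dip-slip = heave / cos(dip) = 43 / cos(71°) = 132.1 m
net slip = dip-slip / sin(rake) = 132.1 / sin(32°) = 249 m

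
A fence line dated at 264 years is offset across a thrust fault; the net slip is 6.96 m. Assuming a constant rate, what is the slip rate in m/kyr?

rate = 6.96 m / 264 years = 0.0264 m/yr = 26.4 m/kyr

26.4 m/kyr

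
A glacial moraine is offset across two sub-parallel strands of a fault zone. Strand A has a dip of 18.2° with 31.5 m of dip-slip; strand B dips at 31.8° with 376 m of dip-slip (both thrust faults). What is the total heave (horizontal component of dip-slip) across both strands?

349 m

heave_A = 31.5 × cos(18.2°) = 29.92 m
heave_B = 376 × cos(31.8°) = 319.6 m
total = 29.92 + 319.6 = 349 m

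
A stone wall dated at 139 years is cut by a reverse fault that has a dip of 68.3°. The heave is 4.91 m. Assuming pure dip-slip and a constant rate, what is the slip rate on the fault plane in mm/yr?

95.5 mm/yr

dip-slip = heave / cos(dip) = 4.91 m / cos(68.3°) = 13.28 m
rate = 13.28 m / 139 years = 0.0955 m/yr = 95.5 mm/yr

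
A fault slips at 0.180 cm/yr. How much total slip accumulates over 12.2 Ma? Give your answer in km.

22 km

slip = rate × time = 0.180 cm/yr × 12.2 Ma = 22000 m = 22 km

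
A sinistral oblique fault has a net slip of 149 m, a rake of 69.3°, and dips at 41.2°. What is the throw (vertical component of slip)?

dip-slip = net slip × sin(rake) = 149 m × sin(69.3°) = 139.4 m
throw = dip-slip × sin(dip) = 139.4 × sin(41.2°) = 91.8 m

91.8 m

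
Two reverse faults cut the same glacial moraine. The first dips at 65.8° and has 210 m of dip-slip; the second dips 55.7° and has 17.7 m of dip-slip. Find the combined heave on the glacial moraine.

heave_A = 210 × cos(65.8°) = 86.08 m
heave_B = 17.7 × cos(55.7°) = 9.974 m
total = 86.08 + 9.974 = 96.1 m

96.1 m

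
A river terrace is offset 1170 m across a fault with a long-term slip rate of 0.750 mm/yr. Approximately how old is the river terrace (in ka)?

age = offset / rate = 1170 m / (0.750 mm/yr) = 1.56e+06 yr = 1560 ka

1560 ka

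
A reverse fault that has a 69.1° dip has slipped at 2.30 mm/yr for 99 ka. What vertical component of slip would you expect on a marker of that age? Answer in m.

dip-slip = rate × time = 2.30 mm/yr × 99 ka = 227.7 m
throw = dip-slip × sin(dip) = 227.7 × sin(69.1°) = 213 m

213 m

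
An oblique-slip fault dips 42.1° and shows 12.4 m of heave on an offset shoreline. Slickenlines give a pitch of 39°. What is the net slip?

dip-slip = heave / cos(dip) = 12.4 / cos(42.1°) = 16.71 m
net slip = dip-slip / sin(rake) = 16.71 / sin(39°) = 26.6 m

26.6 m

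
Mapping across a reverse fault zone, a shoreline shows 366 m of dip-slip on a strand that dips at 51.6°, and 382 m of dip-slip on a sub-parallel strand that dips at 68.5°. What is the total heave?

heave_A = 366 × cos(51.6°) = 227.3 m
heave_B = 382 × cos(68.5°) = 140 m
total = 227.3 + 140 = 367 m

367 m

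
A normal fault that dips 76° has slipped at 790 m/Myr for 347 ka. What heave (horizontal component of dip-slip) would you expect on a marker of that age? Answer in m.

dip-slip = rate × time = 790 m/Myr × 347 ka = 274.1 m
heave = dip-slip × cos(dip) = 274.1 × cos(76°) = 66.3 m

66.3 m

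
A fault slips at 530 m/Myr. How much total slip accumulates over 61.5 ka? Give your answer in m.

32.6 m

slip = rate × time = 530 m/Myr × 61.5 ka = 32.6 m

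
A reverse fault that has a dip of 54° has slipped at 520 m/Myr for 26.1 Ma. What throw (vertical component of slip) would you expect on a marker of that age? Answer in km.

11 km

dip-slip = rate × time = 520 m/Myr × 26.1 Ma = 13570 m
throw = dip-slip × sin(dip) = 13570 × sin(54°) = 11000 m = 11 km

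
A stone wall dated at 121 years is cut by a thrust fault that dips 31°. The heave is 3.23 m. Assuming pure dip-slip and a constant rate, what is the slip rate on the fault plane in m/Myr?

dip-slip = heave / cos(dip) = 3.23 m / cos(31°) = 3.768 m
rate = 3.768 m / 121 years = 0.0311 m/yr = 31100 m/Myr

31100 m/Myr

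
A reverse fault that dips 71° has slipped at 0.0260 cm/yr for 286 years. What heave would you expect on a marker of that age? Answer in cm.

2.42 cm

dip-slip = rate × time = 0.0260 cm/yr × 286 years = 0.07436 m
heave = dip-slip × cos(dip) = 0.07436 × cos(71°) = 0.0242 m = 2.42 cm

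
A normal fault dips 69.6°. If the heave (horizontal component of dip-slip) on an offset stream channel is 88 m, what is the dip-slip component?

dip-slip = heave / cos(dip) = 88 / cos(69.6°) = 252 m

252 m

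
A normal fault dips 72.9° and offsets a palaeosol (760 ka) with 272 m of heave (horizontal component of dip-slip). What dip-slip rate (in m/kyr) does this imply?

1.22 m/kyr

dip-slip = heave / cos(dip) = 272 m / cos(72.9°) = 925 m
rate = 925 m / 760 ka = 0.00122 m/yr = 1.22 m/kyr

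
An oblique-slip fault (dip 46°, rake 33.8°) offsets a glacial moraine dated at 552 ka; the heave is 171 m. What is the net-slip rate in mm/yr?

0.802 mm/yr

dip-slip = heave / cos(dip) = 171 / cos(46°) = 246.2 m
net slip = dip-slip / sin(rake) = 246.2 / sin(33.8°) = 442.5 m
rate = 442.5 m / 552 ka = 0.000802 m/yr = 0.802 mm/yr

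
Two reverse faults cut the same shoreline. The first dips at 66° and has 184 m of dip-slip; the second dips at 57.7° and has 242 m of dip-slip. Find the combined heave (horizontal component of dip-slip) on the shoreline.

204 m

heave_A = 184 × cos(66°) = 74.84 m
heave_B = 242 × cos(57.7°) = 129.3 m
total = 74.84 + 129.3 = 204 m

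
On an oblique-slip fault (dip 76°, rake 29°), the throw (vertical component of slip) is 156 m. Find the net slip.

332 m

dip-slip = throw / sin(dip) = 156 / sin(76°) = 160.8 m
net slip = dip-slip / sin(rake) = 160.8 / sin(29°) = 332 m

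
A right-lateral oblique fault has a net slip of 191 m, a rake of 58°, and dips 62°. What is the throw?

dip-slip = net slip × sin(rake) = 191 m × sin(58°) = 162 m
throw = dip-slip × sin(dip) = 162 × sin(62°) = 143 m

143 m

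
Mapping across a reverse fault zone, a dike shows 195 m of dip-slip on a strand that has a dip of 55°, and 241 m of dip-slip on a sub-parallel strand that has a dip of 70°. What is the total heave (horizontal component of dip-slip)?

194 m

heave_A = 195 × cos(55°) = 111.8 m
heave_B = 241 × cos(70°) = 82.43 m
total = 111.8 + 82.43 = 194 m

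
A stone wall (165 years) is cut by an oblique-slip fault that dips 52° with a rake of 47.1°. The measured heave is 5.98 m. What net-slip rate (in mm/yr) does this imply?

80.4 mm/yr

dip-slip = heave / cos(dip) = 5.98 / cos(52°) = 9.713 m
net slip = dip-slip / sin(rake) = 9.713 / sin(47.1°) = 13.26 m
rate = 13.26 m / 165 years = 0.0804 m/yr = 80.4 mm/yr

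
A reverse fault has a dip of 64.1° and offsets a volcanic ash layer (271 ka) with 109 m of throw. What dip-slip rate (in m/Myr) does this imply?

447 m/Myr

dip-slip = throw / sin(dip) = 109 m / sin(64.1°) = 121.2 m
rate = 121.2 m / 271 ka = 0.000447 m/yr = 447 m/Myr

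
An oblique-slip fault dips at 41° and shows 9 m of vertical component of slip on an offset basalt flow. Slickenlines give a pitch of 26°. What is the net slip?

31.3 m

dip-slip = throw / sin(dip) = 9 / sin(41°) = 13.72 m
net slip = dip-slip / sin(rake) = 13.72 / sin(26°) = 31.3 m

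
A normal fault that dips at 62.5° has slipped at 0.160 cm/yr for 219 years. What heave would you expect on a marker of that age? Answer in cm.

16.2 cm

dip-slip = rate × time = 0.160 cm/yr × 219 years = 0.3504 m
heave = dip-slip × cos(dip) = 0.3504 × cos(62.5°) = 0.162 m = 16.2 cm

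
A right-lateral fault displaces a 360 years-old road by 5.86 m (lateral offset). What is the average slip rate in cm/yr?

1.63 cm/yr

rate = 5.86 m / 360 years = 0.0163 m/yr = 1.63 cm/yr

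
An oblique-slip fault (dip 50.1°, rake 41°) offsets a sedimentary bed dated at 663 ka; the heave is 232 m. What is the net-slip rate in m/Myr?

832 m/Myr

dip-slip = heave / cos(dip) = 232 / cos(50.1°) = 361.7 m
net slip = dip-slip / sin(rake) = 361.7 / sin(41°) = 551.3 m
rate = 551.3 m / 663 ka = 0.000832 m/yr = 832 m/Myr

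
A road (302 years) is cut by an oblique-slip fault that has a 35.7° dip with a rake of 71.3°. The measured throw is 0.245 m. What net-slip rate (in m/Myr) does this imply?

1470 m/Myr

dip-slip = throw / sin(dip) = 0.245 / sin(35.7°) = 0.4199 m
net slip = dip-slip / sin(rake) = 0.4199 / sin(71.3°) = 0.4432 m
rate = 0.4432 m / 302 years = 0.00147 m/yr = 1470 m/Myr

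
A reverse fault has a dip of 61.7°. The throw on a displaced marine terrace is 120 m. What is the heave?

heave = throw / tan(dip) = 120 / tan(61.7°) = 64.6 m

64.6 m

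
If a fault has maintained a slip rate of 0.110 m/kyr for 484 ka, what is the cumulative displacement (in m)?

slip = rate × time = 0.110 m/kyr × 484 ka = 53.2 m

53.2 m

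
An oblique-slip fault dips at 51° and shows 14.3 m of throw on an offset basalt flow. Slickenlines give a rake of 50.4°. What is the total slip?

dip-slip = throw / sin(dip) = 14.3 / sin(51°) = 18.40 m
net slip = dip-slip / sin(rake) = 18.40 / sin(50.4°) = 23.9 m

23.9 m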